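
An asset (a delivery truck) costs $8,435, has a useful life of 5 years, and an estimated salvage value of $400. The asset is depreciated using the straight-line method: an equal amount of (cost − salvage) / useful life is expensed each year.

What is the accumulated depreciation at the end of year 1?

$1,607

Depreciable base = $8,435 − $400 = $8,035.
Annual expense = $8,035 / 5 = $1,607.
End of year 1: book value $6,828.
Accumulated through year 1 = $8,435 − $6,828 = $1,607.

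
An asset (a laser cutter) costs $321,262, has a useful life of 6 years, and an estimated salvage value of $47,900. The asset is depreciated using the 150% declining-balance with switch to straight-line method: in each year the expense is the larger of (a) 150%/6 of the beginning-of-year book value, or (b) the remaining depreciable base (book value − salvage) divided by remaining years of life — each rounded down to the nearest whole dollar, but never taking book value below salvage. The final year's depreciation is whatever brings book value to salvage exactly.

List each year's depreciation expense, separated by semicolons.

$80,315; $60,236; $45,177; $33,883; $26,875; $26,876

Depreciable base = $321,262 − $47,900 = $273,362.
Year 1: DB = ⌊$321,262 × 150%/6⌋ = $80,315; SL = ⌊$273,362/6⌋ = $45,560 → take DB $80,315. Book value $240,947.
Year 2: DB = ⌊$240,947 × 150%/6⌋ = $60,236; SL = ⌊$193,047/5⌋ = $38,609 → take DB $60,236. Book value $180,711.
Year 3: DB = ⌊$180,711 × 150%/6⌋ = $45,177; SL = ⌊$132,811/4⌋ = $33,202 → take DB $45,177. Book value $135,534.
Year 4: DB = ⌊$135,534 × 150%/6⌋ = $33,883; SL = ⌊$87,634/3⌋ = $29,211 → take DB $33,883. Book value $101,651.
Year 5: DB = ⌊$101,651 × 150%/6⌋ = $25,412; SL = ⌊$53,751/2⌋ = $26,875 → take SL $26,875. Book value $74,776.
Year 6 (final): $74,776 − $47,900 = $26,876. Book value $47,900.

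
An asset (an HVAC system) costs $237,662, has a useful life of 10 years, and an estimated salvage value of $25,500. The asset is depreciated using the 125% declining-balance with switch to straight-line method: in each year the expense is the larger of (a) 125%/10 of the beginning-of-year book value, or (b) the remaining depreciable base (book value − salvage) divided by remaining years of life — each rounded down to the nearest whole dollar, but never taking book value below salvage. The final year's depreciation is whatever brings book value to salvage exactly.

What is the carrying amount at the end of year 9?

Depreciable base = $237,662 − $25,500 = $212,162.
Year 1: DB = ⌊$237,662 × 125%/10⌋ = $29,707; SL = ⌊$212,162/10⌋ = $21,216 → take DB $29,707. Book value $207,955.
Year 2: DB = ⌊$207,955 × 125%/10⌋ = $25,994; SL = ⌊$182,455/9⌋ = $20,272 → take DB $25,994. Book value $181,961.
Year 3: DB = ⌊$181,961 × 125%/10⌋ = $22,745; SL = ⌊$156,461/8⌋ = $19,557 → take DB $22,745. Book value $159,216.
Year 4: DB = ⌊$159,216 × 125%/10⌋ = $19,902; SL = ⌊$133,716/7⌋ = $19,102 → take DB $19,902. Book value $139,314.
Year 5: DB = ⌊$139,314 × 125%/10⌋ = $17,414; SL = ⌊$113,814/6⌋ = $18,969 → take SL $18,969. Book value $120,345.
Year 6: DB = ⌊$120,345 × 125%/10⌋ = $15,043; SL = ⌊$94,845/5⌋ = $18,969 → take SL $18,969. Book value $101,376.
Year 7: DB = ⌊$101,376 × 125%/10⌋ = $12,672; SL = ⌊$75,876/4⌋ = $18,969 → take SL $18,969. Book value $82,407.
Year 8: DB = ⌊$82,407 × 125%/10⌋ = $10,300; SL = ⌊$56,907/3⌋ = $18,969 → take SL $18,969. Book value $63,438.
Year 9: DB = ⌊$63,438 × 125%/10⌋ = $7,929; SL = ⌊$37,938/2⌋ = $18,969 → take SL $18,969. Book value $44,469.

$44,469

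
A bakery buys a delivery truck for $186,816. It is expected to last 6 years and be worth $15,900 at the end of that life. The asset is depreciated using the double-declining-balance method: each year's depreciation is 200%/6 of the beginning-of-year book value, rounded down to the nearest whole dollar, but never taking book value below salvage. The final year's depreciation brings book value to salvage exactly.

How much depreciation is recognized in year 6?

$8,702

Depreciable base = $186,816 − $15,900 = $170,916.
Year 1: ⌊$186,816 × 200%/6⌋ = $62,272. Book value $124,544.
Year 2: ⌊$124,544 × 200%/6⌋ = $41,514. Book value $83,030.
Year 3: ⌊$83,030 × 200%/6⌋ = $27,676. Book value $55,354.
Year 4: ⌊$55,354 × 200%/6⌋ = $18,451. Book value $36,903.
Year 5: ⌊$36,903 × 200%/6⌋ = $12,301. Book value $24,602.
Year 6 (final): $24,602 − $15,900 = $8,702. Book value $15,900.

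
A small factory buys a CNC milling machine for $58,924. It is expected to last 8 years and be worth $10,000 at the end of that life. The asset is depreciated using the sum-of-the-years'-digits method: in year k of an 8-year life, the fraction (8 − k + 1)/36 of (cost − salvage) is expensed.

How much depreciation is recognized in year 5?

$5,436

Depreciable base = $58,924 − $10,000 = $48,924.
Sum of the years' digits = 8+7+6+5+4+3+2+1 = 36.
Year 1: $48,924 × 8/36 = $10,872. Book value $48,052.
Year 2: $48,924 × 7/36 = $9,513. Book value $38,539.
Year 3: $48,924 × 6/36 = $8,154. Book value $30,385.
Year 4: $48,924 × 5/36 = $6,795. Book value $23,590.
Year 5: $48,924 × 4/36 = $5,436. Book value $18,154.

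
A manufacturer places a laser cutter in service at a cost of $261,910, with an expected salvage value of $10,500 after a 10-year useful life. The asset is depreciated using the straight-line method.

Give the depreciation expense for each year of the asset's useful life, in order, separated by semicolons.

$25,141; $25,141; $25,141; $25,141; $25,141; $25,141; $25,141; $25,141; $25,141; $25,141

Depreciable base = $261,910 − $10,500 = $251,410.
Annual expense = $251,410 / 10 = $25,141.
End of year 1: book value $236,769.
End of year 2: book value $211,628.
End of year 3: book value $186,487.
End of year 4: book value $161,346.
End of year 5: book value $136,205.
End of year 6: book value $111,064.
End of year 7: book value $85,923.
End of year 8: book value $60,782.
End of year 9: book value $35,641.
End of year 10: book value $10,500.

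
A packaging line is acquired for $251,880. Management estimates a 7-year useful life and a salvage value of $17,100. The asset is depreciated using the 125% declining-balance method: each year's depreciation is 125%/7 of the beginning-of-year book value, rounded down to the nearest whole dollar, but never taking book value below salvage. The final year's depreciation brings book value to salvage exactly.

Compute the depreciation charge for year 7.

Depreciable base = $251,880 − $17,100 = $234,780.
Year 1: ⌊$251,880 × 125%/7⌋ = $44,978. Book value $206,902.
Year 2: ⌊$206,902 × 125%/7⌋ = $36,946. Book value $169,956.
Year 3: ⌊$169,956 × 125%/7⌋ = $30,349. Book value $139,607.
Year 4: ⌊$139,607 × 125%/7⌋ = $24,929. Book value $114,678.
Year 5: ⌊$114,678 × 125%/7⌋ = $20,478. Book value $94,200.
Year 6: ⌊$94,200 × 125%/7⌋ = $16,821. Book value $77,379.
Year 7 (final): $77,379 − $17,100 = $60,279. Book value $17,100.

$60,279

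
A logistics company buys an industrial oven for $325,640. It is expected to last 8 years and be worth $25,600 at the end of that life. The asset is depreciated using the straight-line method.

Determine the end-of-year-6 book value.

$100,610

Depreciable base = $325,640 − $25,600 = $300,040.
Annual expense = $300,040 / 8 = $37,505.
End of year 1: book value $288,135.
End of year 2: book value $250,630.
End of year 3: book value $213,125.
End of year 4: book value $175,620.
End of year 5: book value $138,115.
End of year 6: book value $100,610.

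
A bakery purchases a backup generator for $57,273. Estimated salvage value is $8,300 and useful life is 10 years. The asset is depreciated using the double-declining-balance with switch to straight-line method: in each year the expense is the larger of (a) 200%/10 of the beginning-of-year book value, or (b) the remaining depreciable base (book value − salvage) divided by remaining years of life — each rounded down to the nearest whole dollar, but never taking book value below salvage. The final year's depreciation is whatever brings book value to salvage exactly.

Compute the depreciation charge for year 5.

Depreciable base = $57,273 − $8,300 = $48,973.
Year 1: DB = ⌊$57,273 × 200%/10⌋ = $11,454; SL = ⌊$48,973/10⌋ = $4,897 → take DB $11,454. Book value $45,819.
Year 2: DB = ⌊$45,819 × 200%/10⌋ = $9,163; SL = ⌊$37,519/9⌋ = $4,168 → take DB $9,163. Book value $36,656.
Year 3: DB = ⌊$36,656 × 200%/10⌋ = $7,331; SL = ⌊$28,356/8⌋ = $3,544 → take DB $7,331. Book value $29,325.
Year 4: DB = ⌊$29,325 × 200%/10⌋ = $5,865; SL = ⌊$21,025/7⌋ = $3,003 → take DB $5,865. Book value $23,460.
Year 5: DB = ⌊$23,460 × 200%/10⌋ = $4,692; SL = ⌊$15,160/6⌋ = $2,526 → take DB $4,692. Book value $18,768.

$4,692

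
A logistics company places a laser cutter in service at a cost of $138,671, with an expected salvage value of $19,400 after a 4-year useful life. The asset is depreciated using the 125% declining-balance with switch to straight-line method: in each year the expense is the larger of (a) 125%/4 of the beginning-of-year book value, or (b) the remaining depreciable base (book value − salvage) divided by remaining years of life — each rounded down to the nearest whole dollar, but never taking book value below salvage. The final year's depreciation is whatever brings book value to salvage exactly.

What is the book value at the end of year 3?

$42,473

Depreciable base = $138,671 − $19,400 = $119,271.
Year 1: DB = ⌊$138,671 × 125%/4⌋ = $43,334; SL = ⌊$119,271/4⌋ = $29,817 → take DB $43,334. Book value $95,337.
Year 2: DB = ⌊$95,337 × 125%/4⌋ = $29,792; SL = ⌊$75,937/3⌋ = $25,312 → take DB $29,792. Book value $65,545.
Year 3: DB = ⌊$65,545 × 125%/4⌋ = $20,482; SL = ⌊$46,145/2⌋ = $23,072 → take SL $23,072. Book value $42,473.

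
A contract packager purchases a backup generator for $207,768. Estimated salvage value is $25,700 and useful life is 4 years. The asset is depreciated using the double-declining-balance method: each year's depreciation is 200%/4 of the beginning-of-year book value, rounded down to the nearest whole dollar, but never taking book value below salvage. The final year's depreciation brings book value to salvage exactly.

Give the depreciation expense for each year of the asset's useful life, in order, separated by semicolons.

$103,884; $51,942; $25,971; $271

Depreciable base = $207,768 − $25,700 = $182,068.
Year 1: ⌊$207,768 × 200%/4⌋ = $103,884. Book value $103,884.
Year 2: ⌊$103,884 × 200%/4⌋ = $51,942. Book value $51,942.
Year 3: ⌊$51,942 × 200%/4⌋ = $25,971. Book value $25,971.
Year 4 (final): $25,971 − $25,700 = $271. Book value $25,700.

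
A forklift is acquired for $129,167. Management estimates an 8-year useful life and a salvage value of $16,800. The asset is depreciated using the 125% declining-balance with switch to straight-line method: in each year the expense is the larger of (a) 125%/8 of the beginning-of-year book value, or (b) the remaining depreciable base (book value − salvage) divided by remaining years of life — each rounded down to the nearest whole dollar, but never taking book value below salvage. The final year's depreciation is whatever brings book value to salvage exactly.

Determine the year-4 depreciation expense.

Depreciable base = $129,167 − $16,800 = $112,367.
Year 1: DB = ⌊$129,167 × 125%/8⌋ = $20,182; SL = ⌊$112,367/8⌋ = $14,045 → take DB $20,182. Book value $108,985.
Year 2: DB = ⌊$108,985 × 125%/8⌋ = $17,028; SL = ⌊$92,185/7⌋ = $13,169 → take DB $17,028. Book value $91,957.
Year 3: DB = ⌊$91,957 × 125%/8⌋ = $14,368; SL = ⌊$75,157/6⌋ = $12,526 → take DB $14,368. Book value $77,589.
Year 4: DB = ⌊$77,589 × 125%/8⌋ = $12,123; SL = ⌊$60,789/5⌋ = $12,157 → take SL $12,157. Book value $65,432.

$12,157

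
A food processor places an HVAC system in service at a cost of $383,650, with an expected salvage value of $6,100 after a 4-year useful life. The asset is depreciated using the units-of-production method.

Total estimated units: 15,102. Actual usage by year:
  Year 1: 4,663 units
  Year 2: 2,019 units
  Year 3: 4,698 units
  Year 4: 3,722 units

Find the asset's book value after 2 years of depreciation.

$216,600

Depreciable base = $383,650 − $6,100 = $377,550.
Rate = $377,550 / 15,102 units = $25 per unit.
Year 1: 4,663 × $25 = $116,575. Book value $267,075.
Year 2: 2,019 × $25 = $50,475. Book value $216,600.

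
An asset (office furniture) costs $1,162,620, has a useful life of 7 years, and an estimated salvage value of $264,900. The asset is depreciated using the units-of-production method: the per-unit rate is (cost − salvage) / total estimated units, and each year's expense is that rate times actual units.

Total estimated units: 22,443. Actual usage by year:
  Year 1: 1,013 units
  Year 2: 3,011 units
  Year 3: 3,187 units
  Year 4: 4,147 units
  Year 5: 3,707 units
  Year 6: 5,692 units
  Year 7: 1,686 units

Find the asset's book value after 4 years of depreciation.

$708,300

Depreciable base = $1,162,620 − $264,900 = $897,720.
Rate = $897,720 / 22,443 units = $40 per unit.
Year 1: 1,013 × $40 = $40,520. Book value $1,122,100.
Year 2: 3,011 × $40 = $120,440. Book value $1,001,660.
Year 3: 3,187 × $40 = $127,480. Book value $874,180.
Year 4: 4,147 × $40 = $165,880. Book value $708,300.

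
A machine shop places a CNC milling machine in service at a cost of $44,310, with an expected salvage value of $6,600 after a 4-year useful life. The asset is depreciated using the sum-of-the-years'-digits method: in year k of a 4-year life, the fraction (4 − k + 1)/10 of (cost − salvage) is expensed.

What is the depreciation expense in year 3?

$7,542

Depreciable base = $44,310 − $6,600 = $37,710.
Sum of the years' digits = 4+3+2+1 = 10.
Year 1: $37,710 × 4/10 = $15,084. Book value $29,226.
Year 2: $37,710 × 3/10 = $11,313. Book value $17,913.
Year 3: $37,710 × 2/10 = $7,542. Book value $10,371.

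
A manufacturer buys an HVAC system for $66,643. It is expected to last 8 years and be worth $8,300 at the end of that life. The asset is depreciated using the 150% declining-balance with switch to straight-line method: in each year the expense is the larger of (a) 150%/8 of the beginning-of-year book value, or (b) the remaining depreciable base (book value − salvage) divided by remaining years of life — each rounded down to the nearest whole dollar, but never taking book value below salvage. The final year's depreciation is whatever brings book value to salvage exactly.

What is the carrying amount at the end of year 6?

$18,500

Depreciable base = $66,643 − $8,300 = $58,343.
Year 1: DB = ⌊$66,643 × 150%/8⌋ = $12,495; SL = ⌊$58,343/8⌋ = $7,292 → take DB $12,495. Book value $54,148.
Year 2: DB = ⌊$54,148 × 150%/8⌋ = $10,152; SL = ⌊$45,848/7⌋ = $6,549 → take DB $10,152. Book value $43,996.
Year 3: DB = ⌊$43,996 × 150%/8⌋ = $8,249; SL = ⌊$35,696/6⌋ = $5,949 → take DB $8,249. Book value $35,747.
Year 4: DB = ⌊$35,747 × 150%/8⌋ = $6,702; SL = ⌊$27,447/5⌋ = $5,489 → take DB $6,702. Book value $29,045.
Year 5: DB = ⌊$29,045 × 150%/8⌋ = $5,445; SL = ⌊$20,745/4⌋ = $5,186 → take DB $5,445. Book value $23,600.
Year 6: DB = ⌊$23,600 × 150%/8⌋ = $4,425; SL = ⌊$15,300/3⌋ = $5,100 → take SL $5,100. Book value $18,500.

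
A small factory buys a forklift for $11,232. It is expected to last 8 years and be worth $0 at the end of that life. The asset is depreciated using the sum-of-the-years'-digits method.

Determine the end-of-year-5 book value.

$1,872

Depreciable base = $11,232 − $0 = $11,232.
Sum of the years' digits = 8+7+6+5+4+3+2+1 = 36.
Year 1: $11,232 × 8/36 = $2,496. Book value $8,736.
Year 2: $11,232 × 7/36 = $2,184. Book value $6,552.
Year 3: $11,232 × 6/36 = $1,872. Book value $4,680.
Year 4: $11,232 × 5/36 = $1,560. Book value $3,120.
Year 5: $11,232 × 4/36 = $1,248. Book value $1,872.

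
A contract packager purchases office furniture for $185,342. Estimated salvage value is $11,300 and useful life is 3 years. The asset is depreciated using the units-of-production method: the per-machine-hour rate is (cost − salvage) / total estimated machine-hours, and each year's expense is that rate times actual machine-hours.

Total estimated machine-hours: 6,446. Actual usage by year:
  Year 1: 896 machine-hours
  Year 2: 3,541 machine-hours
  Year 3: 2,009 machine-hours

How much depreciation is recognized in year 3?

Depreciable base = $185,342 − $11,300 = $174,042.
Rate = $174,042 / 6,446 machine-hours = $27 per machine-hour.
Year 1: 896 × $27 = $24,192. Book value $161,150.
Year 2: 3,541 × $27 = $95,607. Book value $65,543.
Year 3: 2,009 × $27 = $54,243. Book value $11,300.

$54,243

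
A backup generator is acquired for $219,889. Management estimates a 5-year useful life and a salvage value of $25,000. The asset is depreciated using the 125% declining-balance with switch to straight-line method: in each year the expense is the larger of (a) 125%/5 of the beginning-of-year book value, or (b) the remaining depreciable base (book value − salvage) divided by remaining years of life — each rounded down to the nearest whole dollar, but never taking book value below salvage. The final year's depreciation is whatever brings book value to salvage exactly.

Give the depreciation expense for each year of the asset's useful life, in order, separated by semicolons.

$54,972; $41,229; $32,896; $32,896; $32,896

Depreciable base = $219,889 − $25,000 = $194,889.
Year 1: DB = ⌊$219,889 × 125%/5⌋ = $54,972; SL = ⌊$194,889/5⌋ = $38,977 → take DB $54,972. Book value $164,917.
Year 2: DB = ⌊$164,917 × 125%/5⌋ = $41,229; SL = ⌊$139,917/4⌋ = $34,979 → take DB $41,229. Book value $123,688.
Year 3: DB = ⌊$123,688 × 125%/5⌋ = $30,922; SL = ⌊$98,688/3⌋ = $32,896 → take SL $32,896. Book value $90,792.
Year 4: DB = ⌊$90,792 × 125%/5⌋ = $22,698; SL = ⌊$65,792/2⌋ = $32,896 → take SL $32,896. Book value $57,896.
Year 5 (final): $57,896 − $25,000 = $32,896. Book value $25,000.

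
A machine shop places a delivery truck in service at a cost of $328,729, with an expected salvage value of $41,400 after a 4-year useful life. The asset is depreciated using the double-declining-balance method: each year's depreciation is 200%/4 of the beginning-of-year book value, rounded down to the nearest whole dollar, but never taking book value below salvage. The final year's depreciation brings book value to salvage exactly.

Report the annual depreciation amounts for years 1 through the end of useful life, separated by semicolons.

Depreciable base = $328,729 − $41,400 = $287,329.
Year 1: ⌊$328,729 × 200%/4⌋ = $164,364. Book value $164,365.
Year 2: ⌊$164,365 × 200%/4⌋ = $82,182. Book value $82,183.
Year 3: ⌊$82,183 × 200%/4⌋ = $41,091, capped at $40,783. Book value $41,400.
Year 4 (final): $41,400 − $41,400 = $0. Book value $41,400.

$164,364; $82,182; $40,783; $0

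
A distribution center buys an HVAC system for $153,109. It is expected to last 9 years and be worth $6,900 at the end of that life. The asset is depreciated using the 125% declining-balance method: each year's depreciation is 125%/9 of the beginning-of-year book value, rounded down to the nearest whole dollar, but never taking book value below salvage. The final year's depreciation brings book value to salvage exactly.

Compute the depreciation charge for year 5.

$11,692

Depreciable base = $153,109 − $6,900 = $146,209.
Year 1: ⌊$153,109 × 125%/9⌋ = $21,265. Book value $131,844.
Year 2: ⌊$131,844 × 125%/9⌋ = $18,311. Book value $113,533.
Year 3: ⌊$113,533 × 125%/9⌋ = $15,768. Book value $97,765.
Year 4: ⌊$97,765 × 125%/9⌋ = $13,578. Book value $84,187.
Year 5: ⌊$84,187 × 125%/9⌋ = $11,692. Book value $72,495.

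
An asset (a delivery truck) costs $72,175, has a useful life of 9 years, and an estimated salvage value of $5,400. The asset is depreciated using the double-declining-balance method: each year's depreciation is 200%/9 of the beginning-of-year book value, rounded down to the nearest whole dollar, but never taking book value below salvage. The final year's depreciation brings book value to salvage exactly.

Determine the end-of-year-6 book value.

$15,980

Depreciable base = $72,175 − $5,400 = $66,775.
Year 1: ⌊$72,175 × 200%/9⌋ = $16,038. Book value $56,137.
Year 2: ⌊$56,137 × 200%/9⌋ = $12,474. Book value $43,663.
Year 3: ⌊$43,663 × 200%/9⌋ = $9,702. Book value $33,961.
Year 4: ⌊$33,961 × 200%/9⌋ = $7,546. Book value $26,415.
Year 5: ⌊$26,415 × 200%/9⌋ = $5,870. Book value $20,545.
Year 6: ⌊$20,545 × 200%/9⌋ = $4,565. Book value $15,980.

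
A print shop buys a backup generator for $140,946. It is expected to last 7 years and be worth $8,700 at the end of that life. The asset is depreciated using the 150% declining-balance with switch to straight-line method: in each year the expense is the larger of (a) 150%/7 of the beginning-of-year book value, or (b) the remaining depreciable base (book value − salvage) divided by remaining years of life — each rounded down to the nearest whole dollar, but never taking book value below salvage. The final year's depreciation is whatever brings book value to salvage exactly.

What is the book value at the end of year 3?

$68,369

Depreciable base = $140,946 − $8,700 = $132,246.
Year 1: DB = ⌊$140,946 × 150%/7⌋ = $30,202; SL = ⌊$132,246/7⌋ = $18,892 → take DB $30,202. Book value $110,744.
Year 2: DB = ⌊$110,744 × 150%/7⌋ = $23,730; SL = ⌊$102,044/6⌋ = $17,007 → take DB $23,730. Book value $87,014.
Year 3: DB = ⌊$87,014 × 150%/7⌋ = $18,645; SL = ⌊$78,314/5⌋ = $15,662 → take DB $18,645. Book value $68,369.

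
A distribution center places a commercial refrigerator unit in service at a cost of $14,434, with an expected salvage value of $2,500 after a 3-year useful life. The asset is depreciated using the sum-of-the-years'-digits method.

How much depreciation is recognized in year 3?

Depreciable base = $14,434 − $2,500 = $11,934.
Sum of the years' digits = 3+2+1 = 6.
Year 1: $11,934 × 3/6 = $5,967. Book value $8,467.
Year 2: $11,934 × 2/6 = $3,978. Book value $4,489.
Year 3: $11,934 × 1/6 = $1,989. Book value $2,500.

$1,989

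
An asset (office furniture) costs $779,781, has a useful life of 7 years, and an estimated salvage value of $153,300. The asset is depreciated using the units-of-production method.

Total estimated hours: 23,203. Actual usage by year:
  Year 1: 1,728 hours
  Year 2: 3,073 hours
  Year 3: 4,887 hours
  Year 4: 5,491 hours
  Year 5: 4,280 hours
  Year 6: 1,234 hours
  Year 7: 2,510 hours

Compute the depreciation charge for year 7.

$67,770

Depreciable base = $779,781 − $153,300 = $626,481.
Rate = $626,481 / 23,203 hours = $27 per hour.
Year 1: 1,728 × $27 = $46,656. Book value $733,125.
Year 2: 3,073 × $27 = $82,971. Book value $650,154.
Year 3: 4,887 × $27 = $131,949. Book value $518,205.
Year 4: 5,491 × $27 = $148,257. Book value $369,948.
Year 5: 4,280 × $27 = $115,560. Book value $254,388.
Year 6: 1,234 × $27 = $33,318. Book value $221,070.
Year 7: 2,510 × $27 = $67,770. Book value $153,300.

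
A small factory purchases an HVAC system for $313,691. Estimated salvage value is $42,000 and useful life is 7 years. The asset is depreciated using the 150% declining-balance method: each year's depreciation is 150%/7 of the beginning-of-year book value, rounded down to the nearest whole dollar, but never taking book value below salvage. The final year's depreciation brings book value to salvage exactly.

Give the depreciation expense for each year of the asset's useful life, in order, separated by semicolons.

Depreciable base = $313,691 − $42,000 = $271,691.
Year 1: ⌊$313,691 × 150%/7⌋ = $67,219. Book value $246,472.
Year 2: ⌊$246,472 × 150%/7⌋ = $52,815. Book value $193,657.
Year 3: ⌊$193,657 × 150%/7⌋ = $41,497. Book value $152,160.
Year 4: ⌊$152,160 × 150%/7⌋ = $32,605. Book value $119,555.
Year 5: ⌊$119,555 × 150%/7⌋ = $25,618. Book value $93,937.
Year 6: ⌊$93,937 × 150%/7⌋ = $20,129. Book value $73,808.
Year 7 (final): $73,808 − $42,000 = $31,808. Book value $42,000.

$67,219; $52,815; $41,497; $32,605; $25,618; $20,129; $31,808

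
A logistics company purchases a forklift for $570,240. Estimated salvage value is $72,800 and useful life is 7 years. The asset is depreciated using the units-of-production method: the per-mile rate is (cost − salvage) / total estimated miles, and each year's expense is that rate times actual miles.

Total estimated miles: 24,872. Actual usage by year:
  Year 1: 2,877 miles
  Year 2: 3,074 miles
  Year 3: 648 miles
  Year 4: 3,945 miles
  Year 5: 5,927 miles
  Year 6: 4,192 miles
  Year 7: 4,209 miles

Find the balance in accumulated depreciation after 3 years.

Depreciable base = $570,240 − $72,800 = $497,440.
Rate = $497,440 / 24,872 miles = $20 per mile.
Year 1: 2,877 × $20 = $57,540. Book value $512,700.
Year 2: 3,074 × $20 = $61,480. Book value $451,220.
Year 3: 648 × $20 = $12,960. Book value $438,260.
Accumulated through year 3 = $570,240 − $438,260 = $131,980.

$131,980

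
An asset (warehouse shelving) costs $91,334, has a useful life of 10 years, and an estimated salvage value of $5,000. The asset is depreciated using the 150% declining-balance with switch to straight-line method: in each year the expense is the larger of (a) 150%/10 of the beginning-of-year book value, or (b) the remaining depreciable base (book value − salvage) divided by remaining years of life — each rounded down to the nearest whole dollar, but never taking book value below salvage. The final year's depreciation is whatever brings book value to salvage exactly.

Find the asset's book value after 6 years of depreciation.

$33,422

Depreciable base = $91,334 − $5,000 = $86,334.
Year 1: DB = ⌊$91,334 × 150%/10⌋ = $13,700; SL = ⌊$86,334/10⌋ = $8,633 → take DB $13,700. Book value $77,634.
Year 2: DB = ⌊$77,634 × 150%/10⌋ = $11,645; SL = ⌊$72,634/9⌋ = $8,070 → take DB $11,645. Book value $65,989.
Year 3: DB = ⌊$65,989 × 150%/10⌋ = $9,898; SL = ⌊$60,989/8⌋ = $7,623 → take DB $9,898. Book value $56,091.
Year 4: DB = ⌊$56,091 × 150%/10⌋ = $8,413; SL = ⌊$51,091/7⌋ = $7,298 → take DB $8,413. Book value $47,678.
Year 5: DB = ⌊$47,678 × 150%/10⌋ = $7,151; SL = ⌊$42,678/6⌋ = $7,113 → take DB $7,151. Book value $40,527.
Year 6: DB = ⌊$40,527 × 150%/10⌋ = $6,079; SL = ⌊$35,527/5⌋ = $7,105 → take SL $7,105. Book value $33,422.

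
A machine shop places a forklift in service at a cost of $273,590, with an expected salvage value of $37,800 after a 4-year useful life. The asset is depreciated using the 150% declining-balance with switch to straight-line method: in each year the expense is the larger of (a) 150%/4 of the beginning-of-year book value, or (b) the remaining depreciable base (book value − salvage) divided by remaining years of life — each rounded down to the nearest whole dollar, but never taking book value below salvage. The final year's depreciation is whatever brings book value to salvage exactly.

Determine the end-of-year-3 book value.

Depreciable base = $273,590 − $37,800 = $235,790.
Year 1: DB = ⌊$273,590 × 150%/4⌋ = $102,596; SL = ⌊$235,790/4⌋ = $58,947 → take DB $102,596. Book value $170,994.
Year 2: DB = ⌊$170,994 × 150%/4⌋ = $64,122; SL = ⌊$133,194/3⌋ = $44,398 → take DB $64,122. Book value $106,872.
Year 3: DB = ⌊$106,872 × 150%/4⌋ = $40,077; SL = ⌊$69,072/2⌋ = $34,536 → take DB $40,077. Book value $66,795.

$66,795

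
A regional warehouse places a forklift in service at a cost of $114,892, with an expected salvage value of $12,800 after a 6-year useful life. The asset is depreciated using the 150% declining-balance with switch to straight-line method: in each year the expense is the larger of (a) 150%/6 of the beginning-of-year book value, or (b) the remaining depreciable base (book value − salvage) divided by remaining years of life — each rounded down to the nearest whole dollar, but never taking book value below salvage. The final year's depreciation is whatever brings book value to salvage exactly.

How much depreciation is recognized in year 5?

Depreciable base = $114,892 − $12,800 = $102,092.
Year 1: DB = ⌊$114,892 × 150%/6⌋ = $28,723; SL = ⌊$102,092/6⌋ = $17,015 → take DB $28,723. Book value $86,169.
Year 2: DB = ⌊$86,169 × 150%/6⌋ = $21,542; SL = ⌊$73,369/5⌋ = $14,673 → take DB $21,542. Book value $64,627.
Year 3: DB = ⌊$64,627 × 150%/6⌋ = $16,156; SL = ⌊$51,827/4⌋ = $12,956 → take DB $16,156. Book value $48,471.
Year 4: DB = ⌊$48,471 × 150%/6⌋ = $12,117; SL = ⌊$35,671/3⌋ = $11,890 → take DB $12,117. Book value $36,354.
Year 5: DB = ⌊$36,354 × 150%/6⌋ = $9,088; SL = ⌊$23,554/2⌋ = $11,777 → take SL $11,777. Book value $24,577.

$11,777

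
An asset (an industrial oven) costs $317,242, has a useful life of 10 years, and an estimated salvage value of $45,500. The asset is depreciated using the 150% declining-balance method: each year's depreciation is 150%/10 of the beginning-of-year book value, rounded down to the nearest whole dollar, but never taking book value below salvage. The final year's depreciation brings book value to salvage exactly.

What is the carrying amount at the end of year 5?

$140,763

Depreciable base = $317,242 − $45,500 = $271,742.
Year 1: ⌊$317,242 × 150%/10⌋ = $47,586. Book value $269,656.
Year 2: ⌊$269,656 × 150%/10⌋ = $40,448. Book value $229,208.
Year 3: ⌊$229,208 × 150%/10⌋ = $34,381. Book value $194,827.
Year 4: ⌊$194,827 × 150%/10⌋ = $29,224. Book value $165,603.
Year 5: ⌊$165,603 × 150%/10⌋ = $24,840. Book value $140,763.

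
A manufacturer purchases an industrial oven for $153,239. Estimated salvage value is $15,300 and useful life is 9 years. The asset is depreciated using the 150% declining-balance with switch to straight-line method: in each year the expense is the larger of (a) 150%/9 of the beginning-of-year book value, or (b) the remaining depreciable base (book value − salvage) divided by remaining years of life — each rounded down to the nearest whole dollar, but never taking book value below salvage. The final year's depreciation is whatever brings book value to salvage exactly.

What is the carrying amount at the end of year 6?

Depreciable base = $153,239 − $15,300 = $137,939.
Year 1: DB = ⌊$153,239 × 150%/9⌋ = $25,539; SL = ⌊$137,939/9⌋ = $15,326 → take DB $25,539. Book value $127,700.
Year 2: DB = ⌊$127,700 × 150%/9⌋ = $21,283; SL = ⌊$112,400/8⌋ = $14,050 → take DB $21,283. Book value $106,417.
Year 3: DB = ⌊$106,417 × 150%/9⌋ = $17,736; SL = ⌊$91,117/7⌋ = $13,016 → take DB $17,736. Book value $88,681.
Year 4: DB = ⌊$88,681 × 150%/9⌋ = $14,780; SL = ⌊$73,381/6⌋ = $12,230 → take DB $14,780. Book value $73,901.
Year 5: DB = ⌊$73,901 × 150%/9⌋ = $12,316; SL = ⌊$58,601/5⌋ = $11,720 → take DB $12,316. Book value $61,585.
Year 6: DB = ⌊$61,585 × 150%/9⌋ = $10,264; SL = ⌊$46,285/4⌋ = $11,571 → take SL $11,571. Book value $50,014.

$50,014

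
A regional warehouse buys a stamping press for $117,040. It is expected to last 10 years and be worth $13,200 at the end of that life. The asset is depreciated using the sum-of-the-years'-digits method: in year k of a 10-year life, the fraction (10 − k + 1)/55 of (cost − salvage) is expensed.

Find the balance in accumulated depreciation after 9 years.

$101,952

Depreciable base = $117,040 − $13,200 = $103,840.
Sum of the years' digits = 10+9+8+7+6+5+4+3+2+1 = 55.
Year 1: $103,840 × 10/55 = $18,880. Book value $98,160.
Year 2: $103,840 × 9/55 = $16,992. Book value $81,168.
Year 3: $103,840 × 8/55 = $15,104. Book value $66,064.
Year 4: $103,840 × 7/55 = $13,216. Book value $52,848.
Year 5: $103,840 × 6/55 = $11,328. Book value $41,520.
Year 6: $103,840 × 5/55 = $9,440. Book value $32,080.
Year 7: $103,840 × 4/55 = $7,552. Book value $24,528.
Year 8: $103,840 × 3/55 = $5,664. Book value $18,864.
Year 9: $103,840 × 2/55 = $3,776. Book value $15,088.
Accumulated through year 9 = $117,040 − $15,088 = $101,952.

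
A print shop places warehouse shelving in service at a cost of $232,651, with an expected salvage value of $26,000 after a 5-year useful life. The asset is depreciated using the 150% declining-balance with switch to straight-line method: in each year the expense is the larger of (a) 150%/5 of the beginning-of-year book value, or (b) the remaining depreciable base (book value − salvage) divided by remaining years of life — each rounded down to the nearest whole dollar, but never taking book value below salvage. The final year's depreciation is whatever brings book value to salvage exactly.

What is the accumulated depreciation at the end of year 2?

$118,651

Depreciable base = $232,651 − $26,000 = $206,651.
Year 1: DB = ⌊$232,651 × 150%/5⌋ = $69,795; SL = ⌊$206,651/5⌋ = $41,330 → take DB $69,795. Book value $162,856.
Year 2: DB = ⌊$162,856 × 150%/5⌋ = $48,856; SL = ⌊$136,856/4⌋ = $34,214 → take DB $48,856. Book value $114,000.
Accumulated through year 2 = $232,651 − $114,000 = $118,651.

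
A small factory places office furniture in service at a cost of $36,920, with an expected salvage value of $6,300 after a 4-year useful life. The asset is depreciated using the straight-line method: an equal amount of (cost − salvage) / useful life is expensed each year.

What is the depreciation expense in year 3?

Depreciable base = $36,920 − $6,300 = $30,620.
Annual expense = $30,620 / 4 = $7,655.

$7,655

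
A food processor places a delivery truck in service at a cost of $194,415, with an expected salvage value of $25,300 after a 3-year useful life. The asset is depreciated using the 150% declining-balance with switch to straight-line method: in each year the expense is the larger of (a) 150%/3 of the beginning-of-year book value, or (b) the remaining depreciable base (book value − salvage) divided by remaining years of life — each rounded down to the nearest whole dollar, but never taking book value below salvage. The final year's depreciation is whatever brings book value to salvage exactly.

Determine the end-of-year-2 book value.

Depreciable base = $194,415 − $25,300 = $169,115.
Year 1: DB = ⌊$194,415 × 150%/3⌋ = $97,207; SL = ⌊$169,115/3⌋ = $56,371 → take DB $97,207. Book value $97,208.
Year 2: DB = ⌊$97,208 × 150%/3⌋ = $48,604; SL = ⌊$71,908/2⌋ = $35,954 → take DB $48,604. Book value $48,604.

$48,604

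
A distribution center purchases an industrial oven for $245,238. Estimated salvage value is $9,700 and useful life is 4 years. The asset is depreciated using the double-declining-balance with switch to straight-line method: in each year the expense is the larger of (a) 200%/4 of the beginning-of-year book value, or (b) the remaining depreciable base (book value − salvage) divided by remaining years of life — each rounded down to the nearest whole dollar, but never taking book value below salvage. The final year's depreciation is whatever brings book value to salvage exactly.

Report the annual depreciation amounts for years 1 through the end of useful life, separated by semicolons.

Depreciable base = $245,238 − $9,700 = $235,538.
Year 1: DB = ⌊$245,238 × 200%/4⌋ = $122,619; SL = ⌊$235,538/4⌋ = $58,884 → take DB $122,619. Book value $122,619.
Year 2: DB = ⌊$122,619 × 200%/4⌋ = $61,309; SL = ⌊$112,919/3⌋ = $37,639 → take DB $61,309. Book value $61,310.
Year 3: DB = ⌊$61,310 × 200%/4⌋ = $30,655; SL = ⌊$51,610/2⌋ = $25,805 → take DB $30,655. Book value $30,655.
Year 4 (final): $30,655 − $9,700 = $20,955. Book value $9,700.

$122,619; $61,309; $30,655; $20,955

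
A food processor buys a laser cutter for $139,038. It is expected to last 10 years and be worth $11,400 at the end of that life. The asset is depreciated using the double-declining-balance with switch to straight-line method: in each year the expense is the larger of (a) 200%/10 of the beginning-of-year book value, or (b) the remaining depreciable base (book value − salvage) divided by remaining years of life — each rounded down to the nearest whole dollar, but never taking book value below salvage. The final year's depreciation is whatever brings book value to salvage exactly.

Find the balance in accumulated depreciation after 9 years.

$121,718

Depreciable base = $139,038 − $11,400 = $127,638.
Year 1: DB = ⌊$139,038 × 200%/10⌋ = $27,807; SL = ⌊$127,638/10⌋ = $12,763 → take DB $27,807. Book value $111,231.
Year 2: DB = ⌊$111,231 × 200%/10⌋ = $22,246; SL = ⌊$99,831/9⌋ = $11,092 → take DB $22,246. Book value $88,985.
Year 3: DB = ⌊$88,985 × 200%/10⌋ = $17,797; SL = ⌊$77,585/8⌋ = $9,698 → take DB $17,797. Book value $71,188.
Year 4: DB = ⌊$71,188 × 200%/10⌋ = $14,237; SL = ⌊$59,788/7⌋ = $8,541 → take DB $14,237. Book value $56,951.
Year 5: DB = ⌊$56,951 × 200%/10⌋ = $11,390; SL = ⌊$45,551/6⌋ = $7,591 → take DB $11,390. Book value $45,561.
Year 6: DB = ⌊$45,561 × 200%/10⌋ = $9,112; SL = ⌊$34,161/5⌋ = $6,832 → take DB $9,112. Book value $36,449.
Year 7: DB = ⌊$36,449 × 200%/10⌋ = $7,289; SL = ⌊$25,049/4⌋ = $6,262 → take DB $7,289. Book value $29,160.
Year 8: DB = ⌊$29,160 × 200%/10⌋ = $5,832; SL = ⌊$17,760/3⌋ = $5,920 → take SL $5,920. Book value $23,240.
Year 9: DB = ⌊$23,240 × 200%/10⌋ = $4,648; SL = ⌊$11,840/2⌋ = $5,920 → take SL $5,920. Book value $17,320.
Accumulated through year 9 = $139,038 − $17,320 = $121,718.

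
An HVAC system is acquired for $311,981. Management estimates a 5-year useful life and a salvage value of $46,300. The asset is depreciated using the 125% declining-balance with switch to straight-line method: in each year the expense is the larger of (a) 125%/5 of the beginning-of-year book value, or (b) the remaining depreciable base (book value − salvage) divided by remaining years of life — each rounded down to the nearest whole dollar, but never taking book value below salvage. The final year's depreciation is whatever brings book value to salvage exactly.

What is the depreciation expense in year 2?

$58,496

Depreciable base = $311,981 − $46,300 = $265,681.
Year 1: DB = ⌊$311,981 × 125%/5⌋ = $77,995; SL = ⌊$265,681/5⌋ = $53,136 → take DB $77,995. Book value $233,986.
Year 2: DB = ⌊$233,986 × 125%/5⌋ = $58,496; SL = ⌊$187,686/4⌋ = $46,921 → take DB $58,496. Book value $175,490.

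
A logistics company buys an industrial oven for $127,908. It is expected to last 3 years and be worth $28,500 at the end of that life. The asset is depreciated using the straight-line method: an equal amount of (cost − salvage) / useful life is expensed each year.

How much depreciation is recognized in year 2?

$33,136

Depreciable base = $127,908 − $28,500 = $99,408.
Annual expense = $99,408 / 3 = $33,136.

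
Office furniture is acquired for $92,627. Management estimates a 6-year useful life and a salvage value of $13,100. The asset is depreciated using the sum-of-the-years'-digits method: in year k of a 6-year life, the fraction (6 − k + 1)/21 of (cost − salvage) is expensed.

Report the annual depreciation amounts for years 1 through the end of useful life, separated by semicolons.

Depreciable base = $92,627 − $13,100 = $79,527.
Sum of the years' digits = 6+5+4+3+2+1 = 21.
Year 1: $79,527 × 6/21 = $22,722. Book value $69,905.
Year 2: $79,527 × 5/21 = $18,935. Book value $50,970.
Year 3: $79,527 × 4/21 = $15,148. Book value $35,822.
Year 4: $79,527 × 3/21 = $11,361. Book value $24,461.
Year 5: $79,527 × 2/21 = $7,574. Book value $16,887.
Year 6: $79,527 × 1/21 = $3,787. Book value $13,100.

$22,722; $18,935; $15,148; $11,361; $7,574; $3,787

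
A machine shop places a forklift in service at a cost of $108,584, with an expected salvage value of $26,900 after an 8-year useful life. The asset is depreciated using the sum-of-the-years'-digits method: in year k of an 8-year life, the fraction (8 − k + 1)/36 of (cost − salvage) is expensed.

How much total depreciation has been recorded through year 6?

$74,877

Depreciable base = $108,584 − $26,900 = $81,684.
Sum of the years' digits = 8+7+6+5+4+3+2+1 = 36.
Year 1: $81,684 × 8/36 = $18,152. Book value $90,432.
Year 2: $81,684 × 7/36 = $15,883. Book value $74,549.
Year 3: $81,684 × 6/36 = $13,614. Book value $60,935.
Year 4: $81,684 × 5/36 = $11,345. Book value $49,590.
Year 5: $81,684 × 4/36 = $9,076. Book value $40,514.
Year 6: $81,684 × 3/36 = $6,807. Book value $33,707.
Accumulated through year 6 = $108,584 − $33,707 = $74,877.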